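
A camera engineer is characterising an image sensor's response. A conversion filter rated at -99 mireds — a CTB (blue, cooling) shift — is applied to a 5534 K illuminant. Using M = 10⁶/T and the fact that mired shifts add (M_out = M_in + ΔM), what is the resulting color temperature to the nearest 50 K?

M_in = 10⁶/5534 = 180.70 mireds.
M_out = 180.70 + (-99) = 81.70 mireds.
T_out = 10⁶/81.70 = 12239.7 K → 12250 K.

12250 K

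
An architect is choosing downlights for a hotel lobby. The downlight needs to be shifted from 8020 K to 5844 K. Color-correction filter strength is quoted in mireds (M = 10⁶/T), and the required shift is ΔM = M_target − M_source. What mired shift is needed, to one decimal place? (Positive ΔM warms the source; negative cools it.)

+46.4 mireds

M_source = 10⁶/8020 = 124.688; M_target = 10⁶/5844 = 171.116.
ΔM = 171.116 − 124.688 = 46.427 → +46.4 mireds, a warming shift.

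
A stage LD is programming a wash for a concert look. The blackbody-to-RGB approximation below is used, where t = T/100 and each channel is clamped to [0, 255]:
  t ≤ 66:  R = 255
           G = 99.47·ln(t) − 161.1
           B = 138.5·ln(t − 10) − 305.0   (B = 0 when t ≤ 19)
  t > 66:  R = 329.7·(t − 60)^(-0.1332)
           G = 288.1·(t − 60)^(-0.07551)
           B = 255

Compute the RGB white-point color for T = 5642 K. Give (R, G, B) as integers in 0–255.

t = 5642/100 = 56.42; the t ≤ 66 branch applies.
R = 255 by definition for t ≤ 66.
G = 99.47·ln 56.42 − 161.1 = 99.47·4.0328 − 161.1 = 240.045.
B = 138.5·ln(56.42 − 10) − 305.0 = 138.5·ln 46.42 − 305.0 = 138.5·3.8377 − 305.0 = 226.526.
Rounded: (255, 240, 227).

(255, 240, 227)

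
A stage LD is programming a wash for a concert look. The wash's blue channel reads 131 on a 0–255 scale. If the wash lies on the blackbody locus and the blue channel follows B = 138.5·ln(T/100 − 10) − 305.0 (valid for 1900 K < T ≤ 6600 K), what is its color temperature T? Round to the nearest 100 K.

3300 K

ln(t − 10) = (131 + 305.0) / 138.5 = 3.1480.
t − 10 = e^3.1480 = 23.290, so t = 33.290.
T = 100·t = 3329 K → 3300 K to the nearest 100 K.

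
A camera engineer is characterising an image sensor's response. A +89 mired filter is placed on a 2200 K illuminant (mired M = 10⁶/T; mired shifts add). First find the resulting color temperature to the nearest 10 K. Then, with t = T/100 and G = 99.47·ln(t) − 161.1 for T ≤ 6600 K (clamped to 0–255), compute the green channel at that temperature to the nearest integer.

M_in = 10⁶/2200 = 454.55; M_out = 454.55 + (+89) = 543.55.
T_out = 10⁶/543.55 = 1839.8 K → 1840 K; t = 18.4.
G = 99.47·ln 18.4 − 161.1 = 99.47·2.9124 − 161.1 = 128.592.
Rounded: 129.

129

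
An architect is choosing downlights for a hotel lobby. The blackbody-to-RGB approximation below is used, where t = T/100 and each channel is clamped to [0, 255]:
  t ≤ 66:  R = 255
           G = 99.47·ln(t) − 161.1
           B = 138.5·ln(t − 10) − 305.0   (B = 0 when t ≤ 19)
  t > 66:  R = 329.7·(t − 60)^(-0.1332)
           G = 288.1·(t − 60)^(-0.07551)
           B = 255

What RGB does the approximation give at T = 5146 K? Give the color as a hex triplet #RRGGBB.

#FFE7D3

t = 5146/100 = 51.46; the t ≤ 66 branch applies.
R = 255 by definition for t ≤ 66.
G = 99.47·ln 51.46 − 161.1 = 99.47·3.9408 − 161.1 = 230.892.
B = 138.5·ln(51.46 − 10) − 305.0 = 138.5·ln 41.46 − 305.0 = 138.5·3.7247 − 305.0 = 210.875.
Rounded: (255, 231, 211).
In hex: #FFE7D3.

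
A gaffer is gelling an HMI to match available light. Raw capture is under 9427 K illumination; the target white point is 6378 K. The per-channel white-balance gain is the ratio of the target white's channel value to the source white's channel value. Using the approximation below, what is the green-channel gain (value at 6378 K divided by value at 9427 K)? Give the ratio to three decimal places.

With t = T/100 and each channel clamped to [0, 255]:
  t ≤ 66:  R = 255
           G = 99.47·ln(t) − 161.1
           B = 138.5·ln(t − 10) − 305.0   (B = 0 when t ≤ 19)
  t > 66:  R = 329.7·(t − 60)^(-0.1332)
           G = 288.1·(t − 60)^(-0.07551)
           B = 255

At 9427 K (t = 94.27):
  G = 288.1·(94.27 − 60)^(-0.07551) = 288.1·34.27^(-0.07551) = 288.1·0.76577 = 220.618.
At 6378 K (t = 63.78):
  G = 99.47·ln 63.78 − 161.1 = 99.47·4.1554 − 161.1 = 252.242.
Gain = 252.242 / 220.618 = 1.1433 → 1.143.

1.143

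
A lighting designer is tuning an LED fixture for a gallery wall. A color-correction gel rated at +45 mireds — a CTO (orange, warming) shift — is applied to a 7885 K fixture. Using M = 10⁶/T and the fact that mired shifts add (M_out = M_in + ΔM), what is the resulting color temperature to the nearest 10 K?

5820 K

M_in = 10⁶/7885 = 126.82 mireds.
M_out = 126.82 + (+45) = 171.82 mireds.
T_out = 10⁶/171.82 = 5819.9 K → 5820 K.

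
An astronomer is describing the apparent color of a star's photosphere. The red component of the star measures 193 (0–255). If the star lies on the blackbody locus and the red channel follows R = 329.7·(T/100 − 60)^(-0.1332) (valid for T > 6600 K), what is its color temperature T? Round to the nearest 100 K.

11600 K

(t − 60)^(-0.1332) = 193/329.7 = 0.58538.
t − 60 = 0.58538^(1/-0.1332) = 0.58538^(-7.508) = 55.713, so t = 115.713.
T = 100·t = 11571 K → 11600 K to the nearest 100 K.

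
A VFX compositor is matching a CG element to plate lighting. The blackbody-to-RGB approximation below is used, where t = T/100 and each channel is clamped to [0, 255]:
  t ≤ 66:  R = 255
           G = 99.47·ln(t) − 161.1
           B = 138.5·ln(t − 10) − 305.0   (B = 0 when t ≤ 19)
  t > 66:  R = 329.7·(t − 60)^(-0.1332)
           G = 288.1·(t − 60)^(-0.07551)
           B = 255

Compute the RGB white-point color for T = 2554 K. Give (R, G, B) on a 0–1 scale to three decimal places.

t = 2554/100 = 25.54; the t ≤ 66 branch applies.
R = 255 by definition for t ≤ 66.
G = 99.47·ln 25.54 − 161.1 = 99.47·3.2402 − 161.1 = 161.207.
B = 138.5·ln(25.54 − 10) − 305.0 = 138.5·ln 15.54 − 305.0 = 138.5·2.7434 − 305.0 = 74.963.
Dividing each by 255: (1.0000, 0.6322, 0.2940) → (1.000, 0.632, 0.294).

(1.000, 0.632, 0.294)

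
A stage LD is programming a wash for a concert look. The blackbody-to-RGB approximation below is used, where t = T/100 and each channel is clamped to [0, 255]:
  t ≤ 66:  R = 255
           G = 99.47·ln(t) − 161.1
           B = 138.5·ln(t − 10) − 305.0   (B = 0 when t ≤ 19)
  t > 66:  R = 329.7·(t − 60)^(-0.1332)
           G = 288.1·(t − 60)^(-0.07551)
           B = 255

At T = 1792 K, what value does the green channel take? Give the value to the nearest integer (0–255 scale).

126

t = 1792/100 = 17.92; the t ≤ 66 branch applies.
G = 99.47·ln 17.92 − 161.1 = 99.47·2.8859 − 161.1 = 125.962.
Rounded: 126.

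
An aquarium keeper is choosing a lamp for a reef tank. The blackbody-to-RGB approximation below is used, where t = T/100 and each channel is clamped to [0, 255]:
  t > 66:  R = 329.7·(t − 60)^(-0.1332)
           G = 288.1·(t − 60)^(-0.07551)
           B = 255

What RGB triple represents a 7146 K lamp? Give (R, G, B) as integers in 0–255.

t = 7146/100 = 71.46; the t > 66 branch applies.
R = 329.7·(71.46 − 60)^(-0.1332) = 329.7·11.46^(-0.1332) = 329.7·0.72263 = 238.251.
G = 288.1·(71.46 − 60)^(-0.07551) = 288.1·11.46^(-0.07551) = 288.1·0.83180 = 239.643.
B = 255 by definition for t > 66.
Rounded: (238, 240, 255).

(238, 240, 255)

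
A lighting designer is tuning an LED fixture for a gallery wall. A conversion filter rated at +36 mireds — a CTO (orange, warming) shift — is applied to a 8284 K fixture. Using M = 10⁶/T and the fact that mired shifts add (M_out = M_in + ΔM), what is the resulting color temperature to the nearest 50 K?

6400 K

M_in = 10⁶/8284 = 120.71 mireds.
M_out = 120.71 + (+36) = 156.71 mireds.
T_out = 10⁶/156.71 = 6381.0 K → 6400 K.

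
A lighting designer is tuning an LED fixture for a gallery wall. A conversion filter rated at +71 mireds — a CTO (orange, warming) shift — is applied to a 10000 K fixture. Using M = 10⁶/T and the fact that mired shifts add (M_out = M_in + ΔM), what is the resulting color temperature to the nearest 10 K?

5850 K

M_in = 10⁶/10000 = 100.00 mireds.
M_out = 100.00 + (+71) = 171.00 mireds.
T_out = 10⁶/171.00 = 5848.0 K → 5850 K.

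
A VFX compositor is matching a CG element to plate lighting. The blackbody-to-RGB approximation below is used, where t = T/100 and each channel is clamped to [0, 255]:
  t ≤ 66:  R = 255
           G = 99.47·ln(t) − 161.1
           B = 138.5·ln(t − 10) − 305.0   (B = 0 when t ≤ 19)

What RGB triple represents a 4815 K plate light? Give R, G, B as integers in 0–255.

R=255, G=224, B=199

t = 4815/100 = 48.15; the t ≤ 66 branch applies.
R = 255 by definition for t ≤ 66.
G = 99.47·ln 48.15 − 161.1 = 99.47·3.8743 − 161.1 = 224.279.
B = 138.5·ln(48.15 − 10) − 305.0 = 138.5·ln 38.15 − 305.0 = 138.5·3.6415 − 305.0 = 199.351.
Rounded: (255, 224, 199).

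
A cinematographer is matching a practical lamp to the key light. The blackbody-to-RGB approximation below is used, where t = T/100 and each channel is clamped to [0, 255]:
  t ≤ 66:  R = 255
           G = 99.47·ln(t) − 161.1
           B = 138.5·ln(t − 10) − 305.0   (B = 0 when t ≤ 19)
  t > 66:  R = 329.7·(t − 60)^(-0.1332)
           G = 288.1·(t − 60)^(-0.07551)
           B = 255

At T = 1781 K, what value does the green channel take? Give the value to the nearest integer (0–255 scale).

125

t = 1781/100 = 17.81; the t ≤ 66 branch applies.
G = 99.47·ln 17.81 − 161.1 = 99.47·2.8798 − 161.1 = 125.350.
Rounded: 125.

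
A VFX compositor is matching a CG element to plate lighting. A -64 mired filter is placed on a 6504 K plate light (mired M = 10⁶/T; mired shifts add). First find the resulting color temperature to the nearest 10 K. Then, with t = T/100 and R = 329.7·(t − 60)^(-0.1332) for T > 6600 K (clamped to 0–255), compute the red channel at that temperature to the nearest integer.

195

M_in = 10⁶/6504 = 153.75; M_out = 153.75 + (-64) = 89.75.
T_out = 10⁶/89.75 = 11141.9 K → 11140 K; t = 111.4.
R = 329.7·(111.4 − 60)^(-0.1332) = 329.7·51.4^(-0.1332) = 329.7·0.59170 = 195.083.
Rounded: 195.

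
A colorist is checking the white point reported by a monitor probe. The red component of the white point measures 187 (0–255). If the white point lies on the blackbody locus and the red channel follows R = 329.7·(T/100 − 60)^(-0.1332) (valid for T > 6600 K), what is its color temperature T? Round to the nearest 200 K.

13000 K

(t − 60)^(-0.1332) = 187/329.7 = 0.56718.
t − 60 = 0.56718^(1/-0.1332) = 0.56718^(-7.508) = 70.620, so t = 130.620.
T = 100·t = 13062 K → 13000 K to the nearest 200 K.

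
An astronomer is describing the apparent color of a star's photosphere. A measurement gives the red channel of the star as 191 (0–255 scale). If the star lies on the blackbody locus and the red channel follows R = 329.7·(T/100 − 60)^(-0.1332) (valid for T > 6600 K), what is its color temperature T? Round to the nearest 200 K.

(t − 60)^(-0.1332) = 191/329.7 = 0.57931.
t − 60 = 0.57931^(1/-0.1332) = 0.57931^(-7.508) = 60.245, so t = 120.245.
T = 100·t = 12025 K → 12000 K to the nearest 200 K.

12000 K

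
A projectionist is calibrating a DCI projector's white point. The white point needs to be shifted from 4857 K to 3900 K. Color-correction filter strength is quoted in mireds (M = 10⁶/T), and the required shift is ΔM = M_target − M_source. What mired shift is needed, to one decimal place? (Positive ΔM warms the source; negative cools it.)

+50.5 mireds

M_source = 10⁶/4857 = 205.888; M_target = 10⁶/3900 = 256.410.
ΔM = 256.410 − 205.888 = 50.522 → +50.5 mireds, a warming shift.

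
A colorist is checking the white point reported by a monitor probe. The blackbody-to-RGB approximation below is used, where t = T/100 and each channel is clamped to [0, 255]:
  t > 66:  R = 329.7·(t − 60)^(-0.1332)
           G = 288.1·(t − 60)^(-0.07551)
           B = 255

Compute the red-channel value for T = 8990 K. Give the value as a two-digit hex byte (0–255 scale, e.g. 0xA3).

t = 8990/100 = 89.9; the t > 66 branch applies.
R = 329.7·(89.9 − 60)^(-0.1332) = 329.7·29.9^(-0.1332) = 329.7·0.63598 = 209.681.
Rounded: 210; in hex, 0xD2.

0xD2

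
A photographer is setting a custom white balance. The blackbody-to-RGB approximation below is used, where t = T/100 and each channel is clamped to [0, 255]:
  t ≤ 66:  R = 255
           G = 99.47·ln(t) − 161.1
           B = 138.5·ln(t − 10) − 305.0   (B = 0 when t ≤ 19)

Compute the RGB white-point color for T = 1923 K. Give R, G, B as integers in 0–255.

R=255, G=133, B=3

t = 1923/100 = 19.23; the t ≤ 66 branch applies.
R = 255 by definition for t ≤ 66.
G = 99.47·ln 19.23 − 161.1 = 99.47·2.9565 − 161.1 = 132.980.
B = 138.5·ln(19.23 − 10) − 305.0 = 138.5·ln 9.23 − 305.0 = 138.5·2.2225 − 305.0 = 2.811.
Rounded: (255, 133, 3).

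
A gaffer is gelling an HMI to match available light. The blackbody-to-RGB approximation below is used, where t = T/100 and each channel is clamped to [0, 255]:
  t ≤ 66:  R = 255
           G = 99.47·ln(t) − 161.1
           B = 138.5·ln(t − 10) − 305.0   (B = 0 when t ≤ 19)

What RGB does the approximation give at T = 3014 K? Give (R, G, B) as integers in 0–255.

t = 3014/100 = 30.14; the t ≤ 66 branch applies.
R = 255 by definition for t ≤ 66.
G = 99.47·ln 30.14 − 161.1 = 99.47·3.4059 − 161.1 = 177.680.
B = 138.5·ln(30.14 − 10) − 305.0 = 138.5·ln 20.14 − 305.0 = 138.5·3.0027 − 305.0 = 110.875.
Rounded: (255, 178, 111).

(255, 178, 111)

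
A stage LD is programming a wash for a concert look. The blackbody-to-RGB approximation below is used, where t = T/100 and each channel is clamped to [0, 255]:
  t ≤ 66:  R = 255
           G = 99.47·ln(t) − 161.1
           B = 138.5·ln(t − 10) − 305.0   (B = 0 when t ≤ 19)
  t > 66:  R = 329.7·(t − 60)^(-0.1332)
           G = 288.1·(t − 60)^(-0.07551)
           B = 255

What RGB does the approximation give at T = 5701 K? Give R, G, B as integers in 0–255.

t = 5701/100 = 57.01; the t ≤ 66 branch applies.
R = 255 by definition for t ≤ 66.
G = 99.47·ln 57.01 − 161.1 = 99.47·4.0432 − 161.1 = 241.080.
B = 138.5·ln(57.01 − 10) − 305.0 = 138.5·ln 47.01 − 305.0 = 138.5·3.8504 − 305.0 = 228.275.
Rounded: (255, 241, 228).

R=255, G=241, B=228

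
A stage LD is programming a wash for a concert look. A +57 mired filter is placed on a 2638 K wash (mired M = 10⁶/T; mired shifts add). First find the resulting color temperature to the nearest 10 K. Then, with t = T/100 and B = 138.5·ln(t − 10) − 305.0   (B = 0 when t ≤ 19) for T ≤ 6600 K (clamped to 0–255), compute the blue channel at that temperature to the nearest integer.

49

M_in = 10⁶/2638 = 379.08; M_out = 379.08 + (+57) = 436.08.
T_out = 10⁶/436.08 = 2293.2 K → 2290 K; t = 22.9.
B = 138.5·ln(22.9 − 10) − 305.0 = 138.5·ln 12.9 − 305.0 = 138.5·2.5572 − 305.0 = 49.176.
Rounded: 49.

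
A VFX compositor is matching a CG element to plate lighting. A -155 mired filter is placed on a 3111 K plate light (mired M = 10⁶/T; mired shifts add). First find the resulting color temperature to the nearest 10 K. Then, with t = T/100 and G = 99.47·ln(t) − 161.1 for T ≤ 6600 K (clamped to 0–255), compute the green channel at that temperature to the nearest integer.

M_in = 10⁶/3111 = 321.44; M_out = 321.44 + (-155) = 166.44.
T_out = 10⁶/166.44 = 6008.2 K → 6010 K; t = 60.1.
G = 99.47·ln 60.1 − 161.1 = 99.47·4.0960 − 161.1 = 246.330.
Rounded: 246.

246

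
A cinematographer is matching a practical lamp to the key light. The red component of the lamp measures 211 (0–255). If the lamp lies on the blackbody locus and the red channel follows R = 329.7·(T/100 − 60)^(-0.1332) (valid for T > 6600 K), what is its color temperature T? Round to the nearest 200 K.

8800 K

(t − 60)^(-0.1332) = 211/329.7 = 0.63998.
t − 60 = 0.63998^(1/-0.1332) = 0.63998^(-7.508) = 28.525, so t = 88.525.
T = 100·t = 8853 K → 8800 K to the nearest 200 K.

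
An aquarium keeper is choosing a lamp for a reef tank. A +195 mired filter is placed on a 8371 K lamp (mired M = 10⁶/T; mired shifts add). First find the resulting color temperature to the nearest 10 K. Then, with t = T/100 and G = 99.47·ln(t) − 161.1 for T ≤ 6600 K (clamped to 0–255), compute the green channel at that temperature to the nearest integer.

M_in = 10⁶/8371 = 119.46; M_out = 119.46 + (+195) = 314.46.
T_out = 10⁶/314.46 = 3180.1 K → 3180 K; t = 31.8.
G = 99.47·ln 31.8 − 161.1 = 99.47·3.4595 − 161.1 = 183.013.
Rounded: 183.

183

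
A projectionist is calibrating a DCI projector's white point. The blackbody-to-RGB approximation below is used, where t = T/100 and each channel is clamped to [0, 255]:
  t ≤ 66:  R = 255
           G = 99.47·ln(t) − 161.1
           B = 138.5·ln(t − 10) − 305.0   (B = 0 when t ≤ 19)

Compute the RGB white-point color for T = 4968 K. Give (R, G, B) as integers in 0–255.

(255, 227, 205)

t = 4968/100 = 49.68; the t ≤ 66 branch applies.
R = 255 by definition for t ≤ 66.
G = 99.47·ln 49.68 − 161.1 = 99.47·3.9056 − 161.1 = 227.390.
B = 138.5·ln(49.68 − 10) − 305.0 = 138.5·ln 39.68 − 305.0 = 138.5·3.6808 − 305.0 = 204.797.
Rounded: (255, 227, 205).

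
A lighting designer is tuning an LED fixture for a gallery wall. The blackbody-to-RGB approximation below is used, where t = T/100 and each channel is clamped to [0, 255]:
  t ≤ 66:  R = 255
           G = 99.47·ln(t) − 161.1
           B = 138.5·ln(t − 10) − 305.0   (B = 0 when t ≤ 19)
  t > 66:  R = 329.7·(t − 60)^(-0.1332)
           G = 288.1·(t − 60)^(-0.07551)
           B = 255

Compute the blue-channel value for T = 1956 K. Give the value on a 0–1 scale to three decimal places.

0.030

t = 1956/100 = 19.56; the t ≤ 66 branch applies.
B = 138.5·ln(19.56 − 10) − 305.0 = 138.5·ln 9.56 − 305.0 = 138.5·2.2576 − 305.0 = 7.676.
On a 0–1 scale: 7.676/255 = 0.0301 → 0.030.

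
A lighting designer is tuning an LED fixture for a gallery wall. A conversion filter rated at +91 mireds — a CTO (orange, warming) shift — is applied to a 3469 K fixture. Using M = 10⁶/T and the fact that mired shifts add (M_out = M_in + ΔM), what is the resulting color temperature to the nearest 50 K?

2650 K

M_in = 10⁶/3469 = 288.27 mireds.
M_out = 288.27 + (+91) = 379.27 mireds.
T_out = 10⁶/379.27 = 2636.7 K → 2650 K.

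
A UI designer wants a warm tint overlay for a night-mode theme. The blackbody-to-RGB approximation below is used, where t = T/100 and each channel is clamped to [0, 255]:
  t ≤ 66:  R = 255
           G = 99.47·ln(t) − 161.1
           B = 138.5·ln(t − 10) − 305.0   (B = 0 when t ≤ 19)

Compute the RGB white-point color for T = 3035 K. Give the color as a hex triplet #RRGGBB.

t = 3035/100 = 30.35; the t ≤ 66 branch applies.
R = 255 by definition for t ≤ 66.
G = 99.47·ln 30.35 − 161.1 = 99.47·3.4128 − 161.1 = 178.371.
B = 138.5·ln(30.35 − 10) − 305.0 = 138.5·ln 20.35 − 305.0 = 138.5·3.0131 − 305.0 = 112.312.
Rounded: (255, 178, 112).
In hex: #FFB270.

#FFB270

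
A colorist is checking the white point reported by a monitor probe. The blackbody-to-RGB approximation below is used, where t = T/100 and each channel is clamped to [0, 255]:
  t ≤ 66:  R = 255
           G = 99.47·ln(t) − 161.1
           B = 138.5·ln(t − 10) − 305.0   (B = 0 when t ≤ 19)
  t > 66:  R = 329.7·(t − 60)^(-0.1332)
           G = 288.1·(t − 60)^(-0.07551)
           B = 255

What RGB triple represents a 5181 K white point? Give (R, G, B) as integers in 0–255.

t = 5181/100 = 51.81; the t ≤ 66 branch applies.
R = 255 by definition for t ≤ 66.
G = 99.47·ln 51.81 − 161.1 = 99.47·3.9476 − 161.1 = 231.566.
B = 138.5·ln(51.81 − 10) − 305.0 = 138.5·ln 41.81 − 305.0 = 138.5·3.7331 − 305.0 = 212.039.
Rounded: (255, 232, 212).

(255, 232, 212)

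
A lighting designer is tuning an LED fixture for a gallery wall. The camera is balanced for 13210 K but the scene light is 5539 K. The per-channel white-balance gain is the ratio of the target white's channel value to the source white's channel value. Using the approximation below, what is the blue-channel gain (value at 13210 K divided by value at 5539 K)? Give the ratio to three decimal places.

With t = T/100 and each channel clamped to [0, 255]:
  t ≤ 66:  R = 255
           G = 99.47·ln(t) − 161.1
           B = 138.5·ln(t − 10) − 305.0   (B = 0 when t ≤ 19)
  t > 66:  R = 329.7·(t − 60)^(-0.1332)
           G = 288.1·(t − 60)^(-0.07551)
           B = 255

At 5539 K (t = 55.39):
  B = 138.5·ln(55.39 − 10) − 305.0 = 138.5·ln 45.39 − 305.0 = 138.5·3.8153 − 305.0 = 223.418.
At 13210 K (t = 132.1):
  B = 255 by definition for t > 66.
Gain = 255.000 / 223.418 = 1.1414 → 1.141.

1.141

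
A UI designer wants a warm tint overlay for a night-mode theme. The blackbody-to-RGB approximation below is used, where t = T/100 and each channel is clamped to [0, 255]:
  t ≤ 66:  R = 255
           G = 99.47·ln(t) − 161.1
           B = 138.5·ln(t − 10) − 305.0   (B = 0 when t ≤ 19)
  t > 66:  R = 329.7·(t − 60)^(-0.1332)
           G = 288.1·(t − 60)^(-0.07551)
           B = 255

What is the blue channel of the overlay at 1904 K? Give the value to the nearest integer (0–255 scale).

t = 1904/100 = 19.04; the t ≤ 66 branch applies.
B = 138.5·ln(19.04 − 10) − 305.0 = 138.5·ln 9.04 − 305.0 = 138.5·2.2017 − 305.0 = -0.070 → clamped to 0.
Rounded: 0.

0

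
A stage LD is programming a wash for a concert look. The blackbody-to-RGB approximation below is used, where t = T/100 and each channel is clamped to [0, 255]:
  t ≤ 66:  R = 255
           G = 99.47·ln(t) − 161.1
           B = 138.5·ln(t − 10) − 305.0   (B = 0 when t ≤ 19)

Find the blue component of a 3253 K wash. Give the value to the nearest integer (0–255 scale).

126

t = 3253/100 = 32.53; the t ≤ 66 branch applies.
B = 138.5·ln(32.53 − 10) − 305.0 = 138.5·ln 22.53 − 305.0 = 138.5·3.1148 − 305.0 = 126.406.
Rounded: 126.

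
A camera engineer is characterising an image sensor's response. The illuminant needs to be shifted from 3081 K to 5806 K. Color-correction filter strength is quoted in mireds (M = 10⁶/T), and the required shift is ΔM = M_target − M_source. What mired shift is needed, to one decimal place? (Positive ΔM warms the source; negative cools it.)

M_source = 10⁶/3081 = 324.570; M_target = 10⁶/5806 = 172.236.
ΔM = 172.236 − 324.570 = -152.334 → -152.3 mireds, a cooling shift.

-152.3 mireds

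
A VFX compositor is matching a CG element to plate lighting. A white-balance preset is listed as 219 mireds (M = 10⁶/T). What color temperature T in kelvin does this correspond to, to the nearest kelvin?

T = 10⁶ / 219 = 4566.21 K → 4566 K.

4566 K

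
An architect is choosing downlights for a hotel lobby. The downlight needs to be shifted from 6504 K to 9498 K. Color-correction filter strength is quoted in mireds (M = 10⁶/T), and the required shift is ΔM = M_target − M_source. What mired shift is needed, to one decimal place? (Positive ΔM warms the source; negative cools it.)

M_source = 10⁶/6504 = 153.752; M_target = 10⁶/9498 = 105.285.
ΔM = 105.285 − 153.752 = -48.466 → -48.5 mireds, a cooling shift.

-48.5 mireds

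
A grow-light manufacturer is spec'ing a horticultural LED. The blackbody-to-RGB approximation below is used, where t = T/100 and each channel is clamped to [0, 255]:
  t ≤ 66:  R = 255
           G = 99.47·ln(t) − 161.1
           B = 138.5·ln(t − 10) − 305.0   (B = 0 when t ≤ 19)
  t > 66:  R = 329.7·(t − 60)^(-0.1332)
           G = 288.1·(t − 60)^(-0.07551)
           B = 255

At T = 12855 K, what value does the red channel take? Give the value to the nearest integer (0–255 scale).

t = 12855/100 = 128.55; the t > 66 branch applies.
R = 329.7·(128.55 − 60)^(-0.1332) = 329.7·68.55^(-0.1332) = 329.7·0.56943 = 187.743.
Rounded: 188.

188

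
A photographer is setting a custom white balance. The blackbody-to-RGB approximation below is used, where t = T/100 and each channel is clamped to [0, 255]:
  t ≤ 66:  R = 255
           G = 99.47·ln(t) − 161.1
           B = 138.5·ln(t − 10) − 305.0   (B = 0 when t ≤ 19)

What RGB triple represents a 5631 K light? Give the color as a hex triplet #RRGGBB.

t = 5631/100 = 56.31; the t ≤ 66 branch applies.
R = 255 by definition for t ≤ 66.
G = 99.47·ln 56.31 − 161.1 = 99.47·4.0309 − 161.1 = 239.851.
B = 138.5·ln(56.31 − 10) − 305.0 = 138.5·ln 46.31 − 305.0 = 138.5·3.8354 − 305.0 = 226.197.
Rounded: (255, 240, 226).
In hex: #FFF0E2.

#FFF0E2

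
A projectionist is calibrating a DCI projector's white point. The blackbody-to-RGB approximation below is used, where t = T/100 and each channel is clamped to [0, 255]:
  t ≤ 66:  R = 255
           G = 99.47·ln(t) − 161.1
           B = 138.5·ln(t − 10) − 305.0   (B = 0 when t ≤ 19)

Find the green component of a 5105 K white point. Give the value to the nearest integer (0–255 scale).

t = 5105/100 = 51.05; the t ≤ 66 branch applies.
G = 99.47·ln 51.05 − 161.1 = 99.47·3.9328 − 161.1 = 230.096.
Rounded: 230.

230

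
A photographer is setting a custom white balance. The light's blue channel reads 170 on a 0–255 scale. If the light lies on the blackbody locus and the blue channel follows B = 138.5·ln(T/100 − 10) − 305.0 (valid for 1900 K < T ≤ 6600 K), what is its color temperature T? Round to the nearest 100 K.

ln(t − 10) = (170 + 305.0) / 138.5 = 3.4296.
t − 10 = e^3.4296 = 30.864, so t = 40.864.
T = 100·t = 4086 K → 4100 K to the nearest 100 K.

4100 K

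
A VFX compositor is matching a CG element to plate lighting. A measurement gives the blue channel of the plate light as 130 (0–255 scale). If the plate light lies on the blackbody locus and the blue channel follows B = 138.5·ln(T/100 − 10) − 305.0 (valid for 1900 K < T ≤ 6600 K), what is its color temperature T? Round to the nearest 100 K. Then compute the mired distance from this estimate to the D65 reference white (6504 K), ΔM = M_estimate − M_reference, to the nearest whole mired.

ln(t − 10) = (130 + 305.0) / 138.5 = 3.1408.
t − 10 = e^3.1408 = 23.122, so t = 33.122.
T = 100·t = 3312 K → 3300 K to the nearest 100 K.
M_estimate = 10⁶/3300 = 303.03; M_reference = 10⁶/6504 = 153.75.
ΔM = 303.03 − 153.75 = 149.28 → +149 mireds.

+149 mireds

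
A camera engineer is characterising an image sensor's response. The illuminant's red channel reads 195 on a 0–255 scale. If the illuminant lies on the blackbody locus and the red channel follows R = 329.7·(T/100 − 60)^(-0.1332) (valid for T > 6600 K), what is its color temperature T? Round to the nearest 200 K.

(t − 60)^(-0.1332) = 195/329.7 = 0.59145.
t − 60 = 0.59145^(1/-0.1332) = 0.59145^(-7.508) = 51.564, so t = 111.564.
T = 100·t = 11156 K → 11200 K to the nearest 200 K.

11200 K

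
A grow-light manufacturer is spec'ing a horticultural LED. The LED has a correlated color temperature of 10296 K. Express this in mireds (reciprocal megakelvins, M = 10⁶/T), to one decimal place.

M = 10⁶ / 10296 = 97.125 → 97.1 mireds.

97.1 mireds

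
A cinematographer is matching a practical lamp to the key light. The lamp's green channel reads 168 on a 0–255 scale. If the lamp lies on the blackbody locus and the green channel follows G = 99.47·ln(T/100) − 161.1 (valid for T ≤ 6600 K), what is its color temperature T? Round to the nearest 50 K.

ln t = (168 + 161.1) / 99.47 = 3.3085.
t = e^3.3085 = 27.345.
T = 100·t = 2735 K → 2750 K to the nearest 50 K.

2750 K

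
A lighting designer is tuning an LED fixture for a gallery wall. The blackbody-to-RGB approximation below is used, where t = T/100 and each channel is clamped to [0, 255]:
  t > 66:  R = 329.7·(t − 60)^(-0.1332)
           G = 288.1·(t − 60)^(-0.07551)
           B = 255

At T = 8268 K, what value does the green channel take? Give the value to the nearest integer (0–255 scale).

t = 8268/100 = 82.68; the t > 66 branch applies.
G = 288.1·(82.68 − 60)^(-0.07551) = 288.1·22.68^(-0.07551) = 288.1·0.79002 = 227.603.
Rounded: 228.

228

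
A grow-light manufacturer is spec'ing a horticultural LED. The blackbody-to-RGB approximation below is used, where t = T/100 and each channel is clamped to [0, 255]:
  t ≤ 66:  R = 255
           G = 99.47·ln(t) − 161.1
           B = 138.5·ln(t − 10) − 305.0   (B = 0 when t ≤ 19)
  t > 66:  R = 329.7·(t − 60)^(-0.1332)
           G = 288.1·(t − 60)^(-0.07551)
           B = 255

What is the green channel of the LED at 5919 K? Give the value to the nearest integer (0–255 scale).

t = 5919/100 = 59.19; the t ≤ 66 branch applies.
G = 99.47·ln 59.19 − 161.1 = 99.47·4.0808 − 161.1 = 244.812.
Rounded: 245.

245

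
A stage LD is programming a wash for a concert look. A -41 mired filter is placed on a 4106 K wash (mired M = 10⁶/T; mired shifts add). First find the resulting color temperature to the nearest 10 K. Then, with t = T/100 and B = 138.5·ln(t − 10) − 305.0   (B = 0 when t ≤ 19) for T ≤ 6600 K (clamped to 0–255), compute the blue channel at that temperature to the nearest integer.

204

M_in = 10⁶/4106 = 243.55; M_out = 243.55 + (-41) = 202.55.
T_out = 10⁶/202.55 = 4937.1 K → 4940 K; t = 49.4.
B = 138.5·ln(49.4 − 10) − 305.0 = 138.5·ln 39.4 − 305.0 = 138.5·3.6738 − 305.0 = 203.817.
Rounded: 204.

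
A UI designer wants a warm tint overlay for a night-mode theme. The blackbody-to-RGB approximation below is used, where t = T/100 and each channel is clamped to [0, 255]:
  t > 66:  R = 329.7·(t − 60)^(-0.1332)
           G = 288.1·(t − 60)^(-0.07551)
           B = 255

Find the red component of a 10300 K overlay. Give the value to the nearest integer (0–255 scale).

t = 10300/100 = 103; the t > 66 branch applies.
R = 329.7·(103 − 60)^(-0.1332) = 329.7·43^(-0.1332) = 329.7·0.60593 = 199.775.
Rounded: 200.

200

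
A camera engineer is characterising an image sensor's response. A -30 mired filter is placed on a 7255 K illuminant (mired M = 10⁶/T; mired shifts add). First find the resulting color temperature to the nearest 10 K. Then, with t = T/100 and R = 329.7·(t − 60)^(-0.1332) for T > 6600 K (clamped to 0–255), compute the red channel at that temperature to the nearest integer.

207

M_in = 10⁶/7255 = 137.84; M_out = 137.84 + (-30) = 107.84.
T_out = 10⁶/107.84 = 9273.3 K → 9270 K; t = 92.7.
R = 329.7·(92.7 − 60)^(-0.1332) = 329.7·32.7^(-0.1332) = 329.7·0.62844 = 207.196.
Rounded: 207.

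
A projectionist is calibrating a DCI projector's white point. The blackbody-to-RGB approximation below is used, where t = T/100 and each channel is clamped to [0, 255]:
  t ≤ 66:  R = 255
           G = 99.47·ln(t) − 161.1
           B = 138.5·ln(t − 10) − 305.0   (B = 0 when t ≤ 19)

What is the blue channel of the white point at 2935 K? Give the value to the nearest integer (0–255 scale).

105

t = 2935/100 = 29.35; the t ≤ 66 branch applies.
B = 138.5·ln(29.35 − 10) − 305.0 = 138.5·ln 19.35 − 305.0 = 138.5·2.9627 − 305.0 = 105.333.
Rounded: 105.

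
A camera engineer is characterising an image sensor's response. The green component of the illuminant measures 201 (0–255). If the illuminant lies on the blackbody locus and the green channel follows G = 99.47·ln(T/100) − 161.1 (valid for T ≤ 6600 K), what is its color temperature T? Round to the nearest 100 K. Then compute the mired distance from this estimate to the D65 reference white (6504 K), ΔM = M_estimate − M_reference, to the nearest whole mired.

ln t = (201 + 161.1) / 99.47 = 3.6403.
t = e^3.6403 = 38.103.
T = 100·t = 3810 K → 3800 K to the nearest 100 K.
M_estimate = 10⁶/3800 = 263.16; M_reference = 10⁶/6504 = 153.75.
ΔM = 263.16 − 153.75 = 109.41 → +109 mireds.

+109 mireds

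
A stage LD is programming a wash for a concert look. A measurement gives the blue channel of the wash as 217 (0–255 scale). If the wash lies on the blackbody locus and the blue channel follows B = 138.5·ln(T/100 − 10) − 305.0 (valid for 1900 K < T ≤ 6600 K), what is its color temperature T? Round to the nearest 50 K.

ln(t − 10) = (217 + 305.0) / 138.5 = 3.7690.
t − 10 = e^3.7690 = 43.335, so t = 53.335.
T = 100·t = 5333 K → 5350 K to the nearest 50 K.

5350 K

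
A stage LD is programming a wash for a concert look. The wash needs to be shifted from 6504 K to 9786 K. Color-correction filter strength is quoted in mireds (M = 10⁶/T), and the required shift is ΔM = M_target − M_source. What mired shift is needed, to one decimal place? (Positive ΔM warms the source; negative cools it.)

M_source = 10⁶/6504 = 153.752; M_target = 10⁶/9786 = 102.187.
ΔM = 102.187 − 153.752 = -51.565 → -51.6 mireds, a cooling shift.

-51.6 mireds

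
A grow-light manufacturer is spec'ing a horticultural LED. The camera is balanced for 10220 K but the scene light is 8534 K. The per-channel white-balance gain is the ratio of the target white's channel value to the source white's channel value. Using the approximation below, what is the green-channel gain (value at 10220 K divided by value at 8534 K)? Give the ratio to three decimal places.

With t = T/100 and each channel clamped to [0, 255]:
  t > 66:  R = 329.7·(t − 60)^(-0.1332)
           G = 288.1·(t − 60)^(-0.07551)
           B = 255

At 8534 K (t = 85.34):
  G = 288.1·(85.34 − 60)^(-0.07551) = 288.1·25.34^(-0.07551) = 288.1·0.78343 = 225.705.
At 10220 K (t = 102.2):
  G = 288.1·(102.2 − 60)^(-0.07551) = 288.1·42.2^(-0.07551) = 288.1·0.75383 = 217.178.
Gain = 217.178 / 225.705 = 0.9622 → 0.962.

0.962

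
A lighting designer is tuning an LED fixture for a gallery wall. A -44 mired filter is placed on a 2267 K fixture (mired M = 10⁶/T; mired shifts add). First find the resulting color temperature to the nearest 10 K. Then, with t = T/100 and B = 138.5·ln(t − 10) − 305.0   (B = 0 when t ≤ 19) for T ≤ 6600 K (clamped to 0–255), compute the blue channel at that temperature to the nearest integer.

72

M_in = 10⁶/2267 = 441.11; M_out = 441.11 + (-44) = 397.11.
T_out = 10⁶/397.11 = 2518.2 K → 2520 K; t = 25.2.
B = 138.5·ln(25.2 − 10) − 305.0 = 138.5·ln 15.2 − 305.0 = 138.5·2.7213 − 305.0 = 71.899.
Rounded: 72.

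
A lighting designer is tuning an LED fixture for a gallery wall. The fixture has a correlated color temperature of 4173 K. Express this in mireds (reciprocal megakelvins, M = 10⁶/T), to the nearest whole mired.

M = 10⁶ / 4173 = 239.636 → 240 mireds.

240 mireds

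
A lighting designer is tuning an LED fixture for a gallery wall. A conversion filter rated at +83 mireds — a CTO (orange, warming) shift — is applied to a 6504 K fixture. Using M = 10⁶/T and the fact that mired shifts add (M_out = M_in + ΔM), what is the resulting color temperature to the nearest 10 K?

M_in = 10⁶/6504 = 153.75 mireds.
M_out = 153.75 + (+83) = 236.75 mireds.
T_out = 10⁶/236.75 = 4223.8 K → 4220 K.

4220 K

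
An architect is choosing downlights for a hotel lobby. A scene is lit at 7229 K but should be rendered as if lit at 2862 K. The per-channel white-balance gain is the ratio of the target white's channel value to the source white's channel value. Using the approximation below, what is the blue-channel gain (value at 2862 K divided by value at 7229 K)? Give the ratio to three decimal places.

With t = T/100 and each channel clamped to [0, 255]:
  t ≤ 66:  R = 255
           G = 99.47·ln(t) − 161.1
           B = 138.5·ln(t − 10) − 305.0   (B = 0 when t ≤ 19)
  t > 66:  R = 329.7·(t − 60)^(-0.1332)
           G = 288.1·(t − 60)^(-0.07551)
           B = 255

0.392

At 7229 K (t = 72.29):
  B = 255 by definition for t > 66.
At 2862 K (t = 28.62):
  B = 138.5·ln(28.62 − 10) − 305.0 = 138.5·ln 18.62 − 305.0 = 138.5·2.9242 − 305.0 = 100.007.
Gain = 100.007 / 255.000 = 0.3922 → 0.392.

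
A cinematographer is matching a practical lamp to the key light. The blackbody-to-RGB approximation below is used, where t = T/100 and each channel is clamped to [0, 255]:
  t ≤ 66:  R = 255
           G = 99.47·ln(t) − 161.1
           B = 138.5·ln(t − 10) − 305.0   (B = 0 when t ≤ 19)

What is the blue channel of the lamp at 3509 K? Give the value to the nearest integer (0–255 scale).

141

t = 3509/100 = 35.09; the t ≤ 66 branch applies.
B = 138.5·ln(35.09 − 10) − 305.0 = 138.5·ln 25.09 − 305.0 = 138.5·3.2225 − 305.0 = 141.312.
Rounded: 141.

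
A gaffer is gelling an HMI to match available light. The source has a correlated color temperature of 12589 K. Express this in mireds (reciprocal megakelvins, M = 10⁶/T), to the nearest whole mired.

M = 10⁶ / 12589 = 79.434 → 79 mireds.

79 mireds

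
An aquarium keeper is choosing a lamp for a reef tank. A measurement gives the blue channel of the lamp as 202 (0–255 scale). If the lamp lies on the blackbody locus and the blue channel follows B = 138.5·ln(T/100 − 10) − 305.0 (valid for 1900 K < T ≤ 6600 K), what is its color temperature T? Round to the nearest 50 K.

ln(t − 10) = (202 + 305.0) / 138.5 = 3.6606.
t − 10 = e^3.6606 = 38.887, so t = 48.887.
T = 100·t = 4889 K → 4900 K to the nearest 50 K.

4900 K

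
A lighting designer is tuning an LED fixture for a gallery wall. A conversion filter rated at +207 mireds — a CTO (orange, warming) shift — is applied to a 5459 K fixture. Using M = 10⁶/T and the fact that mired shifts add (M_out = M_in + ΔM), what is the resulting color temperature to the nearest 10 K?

2560 K

M_in = 10⁶/5459 = 183.18 mireds.
M_out = 183.18 + (+207) = 390.18 mireds.
T_out = 10⁶/390.18 = 2562.9 K → 2560 K.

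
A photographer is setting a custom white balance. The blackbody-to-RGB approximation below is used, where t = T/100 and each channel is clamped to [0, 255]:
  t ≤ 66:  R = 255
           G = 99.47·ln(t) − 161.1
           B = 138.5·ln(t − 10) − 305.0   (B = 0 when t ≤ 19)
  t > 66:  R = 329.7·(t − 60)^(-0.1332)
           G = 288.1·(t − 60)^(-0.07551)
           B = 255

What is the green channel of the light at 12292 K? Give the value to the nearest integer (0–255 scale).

t = 12292/100 = 122.92; the t > 66 branch applies.
G = 288.1·(122.92 − 60)^(-0.07551) = 288.1·62.92^(-0.07551) = 288.1·0.73143 = 210.725.
Rounded: 211.

211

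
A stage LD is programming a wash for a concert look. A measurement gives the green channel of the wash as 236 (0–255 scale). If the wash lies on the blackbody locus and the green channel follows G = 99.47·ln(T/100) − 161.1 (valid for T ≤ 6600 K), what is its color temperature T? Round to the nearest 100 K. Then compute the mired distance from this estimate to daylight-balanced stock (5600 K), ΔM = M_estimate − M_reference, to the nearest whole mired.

ln t = (236 + 161.1) / 99.47 = 3.9922.
t = e^3.9922 = 54.172.
T = 100·t = 5417 K → 5400 K to the nearest 100 K.
M_estimate = 10⁶/5400 = 185.19; M_reference = 10⁶/5600 = 178.57.
ΔM = 185.19 − 178.57 = 6.61 → +7 mireds.

+7 mireds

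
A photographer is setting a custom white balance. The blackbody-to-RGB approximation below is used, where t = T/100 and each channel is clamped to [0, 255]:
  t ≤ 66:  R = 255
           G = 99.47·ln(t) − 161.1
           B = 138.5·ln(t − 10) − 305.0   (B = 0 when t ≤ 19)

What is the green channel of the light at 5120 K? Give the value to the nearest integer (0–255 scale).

t = 5120/100 = 51.2; the t ≤ 66 branch applies.
G = 99.47·ln 51.2 − 161.1 = 99.47·3.9357 − 161.1 = 230.388.
Rounded: 230.

230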